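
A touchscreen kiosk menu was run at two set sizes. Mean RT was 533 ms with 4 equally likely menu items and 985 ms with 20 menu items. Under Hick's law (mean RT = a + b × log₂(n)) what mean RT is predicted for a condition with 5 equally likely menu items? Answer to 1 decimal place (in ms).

Fit slope and intercept:
  b = (985 − 533) / (log₂ 20 − log₂ 4) = 452 / (4.3219 − 2) = 194.666 ms/bit
  a = 533 − 194.666 × 2 = 143.668 ms
Then RT(5) = 143.668 + 194.666 × log₂ 5 = 143.668 + 194.666 × 2.3219 ≈ 595.668 ms.

595.7 ms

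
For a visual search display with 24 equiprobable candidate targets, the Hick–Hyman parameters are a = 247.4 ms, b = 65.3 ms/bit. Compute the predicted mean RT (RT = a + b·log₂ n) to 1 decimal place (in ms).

546.8 ms

log₂(24) = 4.5850 bits, so RT = 247.4 + 65.3 × 4.5850 ≈ 546.798 ms.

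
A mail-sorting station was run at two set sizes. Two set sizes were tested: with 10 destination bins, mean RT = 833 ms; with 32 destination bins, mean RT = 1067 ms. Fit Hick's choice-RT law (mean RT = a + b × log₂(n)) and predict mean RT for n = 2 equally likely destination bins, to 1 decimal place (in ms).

509.2 ms

RT is linear in log₂ n, so two points fix the line:
  b = (1067 − 833) / (log₂ 32 − log₂ 10) = 234 / (5 − 3.3219) = 139.446 ms/bit
  a = 833 − 139.446 × 3.3219 = 369.771 ms
Then RT(2) = 369.771 + 139.446 × log₂ 2 = 369.771 + 139.446 × 1 ≈ 509.217 ms.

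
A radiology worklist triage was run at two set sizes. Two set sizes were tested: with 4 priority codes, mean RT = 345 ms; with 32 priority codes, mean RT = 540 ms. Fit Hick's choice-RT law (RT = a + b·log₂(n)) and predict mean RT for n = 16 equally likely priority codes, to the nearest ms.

With log₂ n on the abscissa the relation is linear; from the two conditions:
  b = (540 − 345) / (log₂ 32 − log₂ 4) = 195 / (5 − 2) = 65 ms/bit
  a = 345 − 65 × 2 = 215 ms
Then RT(16) = 215 + 65 × log₂ 16 = 215 + 65 × 4 ≈ 475.000 ms.

475 ms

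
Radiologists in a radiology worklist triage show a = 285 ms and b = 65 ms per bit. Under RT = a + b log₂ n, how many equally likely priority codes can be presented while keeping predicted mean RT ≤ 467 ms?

65·log₂ n ≤ 467 − 285 = 182, giving log₂ n ≤ 2.8000 and n ≤ 6.964. The largest whole number is 6.

6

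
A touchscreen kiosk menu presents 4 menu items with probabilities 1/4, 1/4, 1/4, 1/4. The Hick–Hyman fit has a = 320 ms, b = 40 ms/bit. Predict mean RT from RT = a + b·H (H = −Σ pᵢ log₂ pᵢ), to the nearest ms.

Each term −pᵢ log₂ pᵢ: 0.25·2 + 0.25·2 + 0.25·2 + 0.25·2; summed, H = 2.000 bits.
Mean RT = a + bH = 320 + 40·2.000 = 400.00 ms.

400 ms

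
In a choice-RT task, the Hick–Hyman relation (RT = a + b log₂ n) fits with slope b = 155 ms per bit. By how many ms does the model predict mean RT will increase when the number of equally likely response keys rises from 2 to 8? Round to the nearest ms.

ΔRT = (a + b log₂ n₂) − (a + b log₂ n₁) = b·(log₂ n₂ − log₂ n₁).
log₂(8) − log₂(2) = log₂(8/2) = log₂(4) = 2.
ΔRT = 155 × 2.0000 = 310.000 ms.

310 ms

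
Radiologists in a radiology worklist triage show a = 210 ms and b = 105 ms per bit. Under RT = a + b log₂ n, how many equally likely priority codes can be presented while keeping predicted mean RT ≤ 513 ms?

7

Set 210 + 105·log₂ n ≤ 513 → log₂ n ≤ (513 − 210)/105 = 2.8857.
So n ≤ 2^2.8857 = 7.391; the largest integer n is 7.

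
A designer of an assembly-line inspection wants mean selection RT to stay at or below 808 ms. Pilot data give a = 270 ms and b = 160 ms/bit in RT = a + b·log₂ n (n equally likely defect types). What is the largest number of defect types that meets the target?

10

160·log₂ n ≤ 808 − 270 = 538, giving log₂ n ≤ 3.3625 and n ≤ 10.285. The largest whole number is 10.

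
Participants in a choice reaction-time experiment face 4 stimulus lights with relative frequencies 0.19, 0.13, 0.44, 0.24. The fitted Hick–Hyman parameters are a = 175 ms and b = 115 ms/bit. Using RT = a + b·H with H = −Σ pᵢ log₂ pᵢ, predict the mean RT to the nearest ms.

388 ms

H = 0.19·log₂(1/0.19) + 0.13·log₂(1/0.13) + 0.44·log₂(1/0.44) + 0.24·log₂(1/0.24) = 1.8532 bits.
RT = 175 + 115 × 1.8532 = 388.11 ms.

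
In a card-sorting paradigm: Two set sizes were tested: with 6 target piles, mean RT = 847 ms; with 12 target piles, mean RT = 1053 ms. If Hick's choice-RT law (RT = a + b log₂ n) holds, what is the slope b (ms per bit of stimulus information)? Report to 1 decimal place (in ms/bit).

206.0 ms/bit

b = (RT₂ − RT₁)/(log₂ n₂ − log₂ n₁) = (1053 − 847)/(3.5850 − 2.5850) = 206.000 ms/bit.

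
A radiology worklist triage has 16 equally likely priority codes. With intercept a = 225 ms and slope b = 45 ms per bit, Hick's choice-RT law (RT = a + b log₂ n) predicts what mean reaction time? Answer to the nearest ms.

log₂(16) = 4 bits, so RT = 225 + 45 × 4 ≈ 405.000 ms.

405 ms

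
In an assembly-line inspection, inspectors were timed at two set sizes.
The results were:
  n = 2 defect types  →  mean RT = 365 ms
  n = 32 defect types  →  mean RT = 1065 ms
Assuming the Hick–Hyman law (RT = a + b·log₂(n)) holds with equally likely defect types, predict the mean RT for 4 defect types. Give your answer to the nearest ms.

Fit slope and intercept:
  b = (1065 − 365) / (log₂ 32 − log₂ 2) = 700 / (5 − 1) = 175 ms/bit
  a = 365 − 175 × 1 = 190 ms
Then RT(4) = 190 + 175 × log₂ 4 = 190 + 175 × 2 ≈ 540.000 ms.

540 ms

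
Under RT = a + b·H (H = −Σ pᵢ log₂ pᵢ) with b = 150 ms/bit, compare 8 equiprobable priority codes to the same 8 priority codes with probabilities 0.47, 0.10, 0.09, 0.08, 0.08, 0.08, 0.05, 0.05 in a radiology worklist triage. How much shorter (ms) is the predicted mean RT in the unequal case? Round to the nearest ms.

80 ms

The RT saving is b·ΔH. Equiprobable H₀ = log₂(8) = 3.0000 bits; with the given probabilities H = 2.4635 bits.
b·(H₀ − H) = 150 × (3.0000 − 2.4635) = 80.47 ms.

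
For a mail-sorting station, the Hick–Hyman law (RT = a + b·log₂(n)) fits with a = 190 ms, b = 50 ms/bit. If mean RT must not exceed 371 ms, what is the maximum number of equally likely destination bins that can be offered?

12

Information budget: (371 − 190)/50 = 3.6200 bits, so n ≤ 2^3.6200 = 12.295 → at most 12.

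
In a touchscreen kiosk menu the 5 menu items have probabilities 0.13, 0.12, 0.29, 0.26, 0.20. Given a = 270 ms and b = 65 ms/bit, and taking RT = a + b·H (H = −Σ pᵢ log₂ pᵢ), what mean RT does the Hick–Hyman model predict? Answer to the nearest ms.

415 ms

H = 0.13·log₂(1/0.13) + 0.12·log₂(1/0.12) + 0.29·log₂(1/0.29) + 0.26·log₂(1/0.26) + 0.20·log₂(1/0.20) = 2.2373 bits.
RT = 270 + 65 × 2.2373 = 415.42 ms.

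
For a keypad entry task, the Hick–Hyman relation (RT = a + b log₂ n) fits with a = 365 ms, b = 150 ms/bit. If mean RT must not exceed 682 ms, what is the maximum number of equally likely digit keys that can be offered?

4

Information budget: (682 − 365)/150 = 2.1133 bits, so n ≤ 2^2.1133 = 4.327 → at most 4.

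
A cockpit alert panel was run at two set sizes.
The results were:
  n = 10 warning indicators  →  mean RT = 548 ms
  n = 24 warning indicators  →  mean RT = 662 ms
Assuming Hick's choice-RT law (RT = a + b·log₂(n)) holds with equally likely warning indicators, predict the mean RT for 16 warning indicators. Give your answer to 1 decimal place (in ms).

With log₂ n on the abscissa the relation is linear; from the two conditions:
  b = (662 − 548) / (log₂ 24 − log₂ 10) = 114 / (4.5850 − 3.3219) = 90.259 ms/bit
  a = 548 − 90.259 × 3.3219 = 248.167 ms
Then RT(16) = 248.167 + 90.259 × log₂ 16 = 248.167 + 90.259 × 4 ≈ 609.202 ms.

609.2 ms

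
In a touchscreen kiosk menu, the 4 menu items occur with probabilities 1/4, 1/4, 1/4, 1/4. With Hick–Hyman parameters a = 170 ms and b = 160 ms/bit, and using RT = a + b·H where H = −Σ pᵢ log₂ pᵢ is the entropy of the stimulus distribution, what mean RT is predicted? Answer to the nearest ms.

H = −Σ pᵢ log₂ pᵢ = 0.25·2 + 0.25·2 + 0.25·2 + 0.25·2 = 2.000 bits.
RT = 170 + 160 × 2.000 = 490.00 ms.

490 ms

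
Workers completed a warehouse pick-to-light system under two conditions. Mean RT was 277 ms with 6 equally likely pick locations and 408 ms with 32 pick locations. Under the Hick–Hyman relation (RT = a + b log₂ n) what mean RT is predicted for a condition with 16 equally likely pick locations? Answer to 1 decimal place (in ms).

353.8 ms

Fit slope and intercept:
  b = (408 − 277) / (log₂ 32 − log₂ 6) = 131 / (5 − 2.5850) = 54.243 ms/bit
  a = 277 − 54.243 × 2.5850 = 136.783 ms
Then RT(16) = 136.783 + 54.243 × log₂ 16 = 136.783 + 54.243 × 4 ≈ 353.757 ms.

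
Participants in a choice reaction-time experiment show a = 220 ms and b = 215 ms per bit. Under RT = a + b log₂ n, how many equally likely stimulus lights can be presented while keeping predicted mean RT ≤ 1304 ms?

32

Set 220 + 215·log₂ n ≤ 1304 → log₂ n ≤ (1304 − 220)/215 = 5.0419.
So n ≤ 2^5.0419 = 32.942; the largest integer n is 32.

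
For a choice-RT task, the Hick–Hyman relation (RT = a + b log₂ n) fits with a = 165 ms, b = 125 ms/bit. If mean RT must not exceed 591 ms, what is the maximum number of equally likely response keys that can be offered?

125·log₂ n ≤ 591 − 165 = 426, giving log₂ n ≤ 3.4080 and n ≤ 10.615. The largest whole number is 10.

10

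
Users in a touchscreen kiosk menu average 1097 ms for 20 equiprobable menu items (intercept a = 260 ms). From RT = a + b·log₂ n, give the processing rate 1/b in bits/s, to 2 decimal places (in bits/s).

5.16 bits/s

Choice component = 1097 − 260 = 837 ms over log₂(20) = 4.3219 bits.
b = 837 / 4.3219 = 193.664 ms/bit, so 1/b = 5.164 bits/s.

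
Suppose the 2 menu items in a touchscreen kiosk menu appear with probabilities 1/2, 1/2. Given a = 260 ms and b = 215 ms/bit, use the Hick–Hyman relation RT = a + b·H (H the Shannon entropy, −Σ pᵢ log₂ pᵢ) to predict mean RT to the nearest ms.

H = −Σ pᵢ log₂ pᵢ = 0.5·1 + 0.5·1 = 1.000 bits.
RT = 260 + 215 × 1.000 = 475.00 ms.

475 ms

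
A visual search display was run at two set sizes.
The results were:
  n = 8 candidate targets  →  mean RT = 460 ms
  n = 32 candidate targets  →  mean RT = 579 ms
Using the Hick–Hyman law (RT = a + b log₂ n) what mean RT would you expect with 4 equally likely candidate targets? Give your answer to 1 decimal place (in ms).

RT is linear in log₂ n, so two points fix the line:
  b = (579 − 460) / (log₂ 32 − log₂ 8) = 119 / (5 − 3) = 59.500 ms/bit
  a = 460 − 59.500 × 3 = 281.500 ms
Then RT(4) = 281.500 + 59.500 × log₂ 4 = 281.500 + 59.500 × 2 ≈ 400.500 ms.

400.5 ms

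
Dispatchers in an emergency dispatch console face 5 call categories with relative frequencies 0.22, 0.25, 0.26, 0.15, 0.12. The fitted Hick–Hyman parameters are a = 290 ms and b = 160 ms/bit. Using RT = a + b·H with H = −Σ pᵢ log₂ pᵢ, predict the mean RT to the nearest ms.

Entropy contributions −pᵢ log₂ pᵢ: 0.4806, 0.5000, 0.5053, 0.4105, 0.3671; sum H = 2.2635 bits.
RT = a + bH = 290 + 160·2.2635 = 652.16 ms.

652 ms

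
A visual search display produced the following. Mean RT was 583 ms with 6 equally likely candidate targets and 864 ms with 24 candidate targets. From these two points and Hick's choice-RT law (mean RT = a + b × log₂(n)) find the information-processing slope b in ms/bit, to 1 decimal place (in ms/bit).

The slope on a log₂ axis is (864 − 583) / (4.5850 − 2.5850) = 140.500 ms/bit.

140.5 ms/bit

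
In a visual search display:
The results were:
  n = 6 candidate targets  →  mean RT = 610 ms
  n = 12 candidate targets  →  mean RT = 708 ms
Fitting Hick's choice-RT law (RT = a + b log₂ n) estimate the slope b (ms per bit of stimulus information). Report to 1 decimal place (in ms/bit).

The slope on a log₂ axis is (708 − 610) / (3.5850 − 2.5850) = 98.000 ms/bit.

98.0 ms/bit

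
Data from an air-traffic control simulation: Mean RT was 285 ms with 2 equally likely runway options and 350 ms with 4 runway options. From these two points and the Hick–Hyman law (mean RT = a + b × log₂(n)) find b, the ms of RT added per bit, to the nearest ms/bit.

65 ms/bit

The slope on a log₂ axis is (350 − 285) / (2 − 1) = 65 ms/bit.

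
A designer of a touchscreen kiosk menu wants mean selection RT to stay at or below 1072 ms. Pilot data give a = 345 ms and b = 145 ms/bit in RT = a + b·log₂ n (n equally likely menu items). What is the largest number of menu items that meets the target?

32

145·log₂ n ≤ 1072 − 345 = 727, giving log₂ n ≤ 5.0138 and n ≤ 32.307. The largest whole number is 32.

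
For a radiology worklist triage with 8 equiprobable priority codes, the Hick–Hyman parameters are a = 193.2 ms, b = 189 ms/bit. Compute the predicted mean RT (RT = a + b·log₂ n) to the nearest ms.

760 ms

log₂(8) = 3 bits, so RT = 193.2 + 189 × 3 ≈ 760.200 ms.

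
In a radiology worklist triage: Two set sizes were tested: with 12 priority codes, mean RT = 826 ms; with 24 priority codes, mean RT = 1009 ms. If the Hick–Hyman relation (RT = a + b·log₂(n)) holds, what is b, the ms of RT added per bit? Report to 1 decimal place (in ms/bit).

183.0 ms/bit

Slope: b = (1009 − 826) / (log₂ 24 − log₂ 12) = 183/1.0000 = 183.000 ms/bit.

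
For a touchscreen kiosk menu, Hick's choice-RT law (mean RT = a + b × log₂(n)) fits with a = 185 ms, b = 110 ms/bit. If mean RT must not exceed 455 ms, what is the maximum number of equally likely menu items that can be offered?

Set 185 + 110·log₂ n ≤ 455 → log₂ n ≤ (455 − 185)/110 = 2.4545.
So n ≤ 2^2.4545 = 5.481; the largest integer n is 5.

5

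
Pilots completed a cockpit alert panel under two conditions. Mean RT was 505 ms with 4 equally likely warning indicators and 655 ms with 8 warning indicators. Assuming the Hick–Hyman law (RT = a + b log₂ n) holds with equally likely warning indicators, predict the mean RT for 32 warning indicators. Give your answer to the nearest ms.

955 ms

With log₂ n on the abscissa the relation is linear; from the two conditions:
  b = (655 − 505) / (log₂ 8 − log₂ 4) = 150 / (3 − 2) = 150 ms/bit
  a = 505 − 150 × 2 = 205 ms
Then RT(32) = 205 + 150 × log₂ 32 = 205 + 150 × 5 ≈ 955.000 ms.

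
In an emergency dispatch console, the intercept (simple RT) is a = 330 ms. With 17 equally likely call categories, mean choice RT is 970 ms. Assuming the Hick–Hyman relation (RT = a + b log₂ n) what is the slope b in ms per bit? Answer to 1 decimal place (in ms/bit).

156.6 ms/bit

17 alternatives carry log₂ 17 = 4.0875 bits; the choice cost is 970 − 330 = 640 ms, so b = 640/4.0875 = 156.576 ms/bit.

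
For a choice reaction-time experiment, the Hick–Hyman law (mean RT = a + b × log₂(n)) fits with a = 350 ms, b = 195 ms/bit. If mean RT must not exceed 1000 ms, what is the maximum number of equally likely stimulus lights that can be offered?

10

Set 350 + 195·log₂ n ≤ 1000 → log₂ n ≤ (1000 − 350)/195 = 3.3333.
So n ≤ 2^3.3333 = 10.079; the largest integer n is 10.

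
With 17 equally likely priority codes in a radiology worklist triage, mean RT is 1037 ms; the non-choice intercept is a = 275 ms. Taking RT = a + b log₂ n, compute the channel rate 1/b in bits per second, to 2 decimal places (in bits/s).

Choice component = 1037 − 275 = 762 ms over log₂(17) = 4.0875 bits.
b = 762 / 4.0875 = 186.424 ms/bit, so 1/b = 5.364 bits/s.

5.36 bits/s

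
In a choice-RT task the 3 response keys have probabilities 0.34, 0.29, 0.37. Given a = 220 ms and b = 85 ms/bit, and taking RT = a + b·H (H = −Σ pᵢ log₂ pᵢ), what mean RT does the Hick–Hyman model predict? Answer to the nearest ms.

H = 0.34·log₂(1/0.34) + 0.29·log₂(1/0.29) + 0.37·log₂(1/0.37) = 1.5778 bits.
RT = 220 + 85 × 1.5778 = 354.11 ms.

354 ms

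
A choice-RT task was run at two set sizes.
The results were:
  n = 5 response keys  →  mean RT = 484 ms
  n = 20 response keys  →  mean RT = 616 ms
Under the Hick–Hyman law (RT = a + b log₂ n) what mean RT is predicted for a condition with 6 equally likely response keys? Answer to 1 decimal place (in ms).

RT is linear in log₂ n, so two points fix the line:
  b = (616 − 484) / (log₂ 20 − log₂ 5) = 132 / (4.3219 − 2.3219) = 66.000 ms/bit
  a = 484 − 66.000 × 2.3219 = 330.753 ms
Then RT(6) = 330.753 + 66.000 × log₂ 6 = 330.753 + 66.000 × 2.5850 ≈ 501.360 ms.

501.4 ms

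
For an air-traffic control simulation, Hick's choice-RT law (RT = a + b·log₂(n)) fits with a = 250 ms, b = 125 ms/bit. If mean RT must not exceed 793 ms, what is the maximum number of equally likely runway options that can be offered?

20

Set 250 + 125·log₂ n ≤ 793 → log₂ n ≤ (793 − 250)/125 = 4.3440.
So n ≤ 2^4.3440 = 20.308; the largest integer n is 20.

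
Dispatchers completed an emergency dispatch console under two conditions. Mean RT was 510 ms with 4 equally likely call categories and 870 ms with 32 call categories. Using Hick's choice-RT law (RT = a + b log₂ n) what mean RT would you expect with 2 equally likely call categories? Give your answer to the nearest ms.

With log₂ n on the abscissa the relation is linear; from the two conditions:
  b = (870 − 510) / (log₂ 32 − log₂ 4) = 360 / (5 − 2) = 120 ms/bit
  a = 510 − 120 × 2 = 270 ms
Then RT(2) = 270 + 120 × log₂ 2 = 270 + 120 × 1 ≈ 390.000 ms.

390 ms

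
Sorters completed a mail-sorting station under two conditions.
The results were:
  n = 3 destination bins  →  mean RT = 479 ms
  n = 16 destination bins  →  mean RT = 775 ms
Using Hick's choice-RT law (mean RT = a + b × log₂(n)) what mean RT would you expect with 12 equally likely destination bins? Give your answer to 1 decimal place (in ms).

724.1 ms

Solve the two-equation system in a and b:
  b = (775 − 479) / (log₂ 16 − log₂ 3) = 296 / (4 − 1.5850) = 122.565 ms/bit
  a = 479 − 122.565 × 1.5850 = 284.738 ms
Then RT(12) = 284.738 + 122.565 × log₂ 12 = 284.738 + 122.565 × 3.5850 ≈ 724.131 ms.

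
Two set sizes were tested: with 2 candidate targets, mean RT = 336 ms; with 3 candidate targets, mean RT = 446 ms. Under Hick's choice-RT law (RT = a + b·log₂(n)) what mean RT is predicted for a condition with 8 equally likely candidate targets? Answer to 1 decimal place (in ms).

712.1 ms

Solve the two-equation system in a and b:
  b = (446 − 336) / (log₂ 3 − log₂ 2) = 110 / (1.5850 − 1) = 188.046 ms/bit
  a = 336 − 188.046 × 1 = 147.954 ms
Then RT(8) = 147.954 + 188.046 × log₂ 8 = 147.954 + 188.046 × 3 ≈ 712.092 ms.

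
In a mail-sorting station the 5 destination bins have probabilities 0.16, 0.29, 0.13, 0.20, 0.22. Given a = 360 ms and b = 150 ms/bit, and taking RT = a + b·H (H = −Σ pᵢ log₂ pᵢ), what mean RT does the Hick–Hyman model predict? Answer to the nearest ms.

700 ms

H = 0.16·log₂(1/0.16) + 0.29·log₂(1/0.29) + 0.13·log₂(1/0.13) + 0.20·log₂(1/0.20) + 0.22·log₂(1/0.22) = 2.2685 bits.
RT = 360 + 150 × 2.2685 = 700.28 ms.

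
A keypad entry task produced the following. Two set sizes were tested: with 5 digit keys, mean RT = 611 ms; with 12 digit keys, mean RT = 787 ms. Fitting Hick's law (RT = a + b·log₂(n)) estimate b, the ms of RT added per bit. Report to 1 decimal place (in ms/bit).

139.3 ms/bit

Slope: b = (787 − 611) / (log₂ 12 − log₂ 5) = 176/1.2630 = 139.347 ms/bit.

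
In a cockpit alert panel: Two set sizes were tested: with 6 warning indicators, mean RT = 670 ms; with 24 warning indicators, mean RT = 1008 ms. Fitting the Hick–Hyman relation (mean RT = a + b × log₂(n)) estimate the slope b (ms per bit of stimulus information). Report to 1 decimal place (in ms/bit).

b = (RT₂ − RT₁)/(log₂ n₂ − log₂ n₁) = (1008 − 670)/(4.5850 − 2.5850) = 169.000 ms/bit.

169.0 ms/bit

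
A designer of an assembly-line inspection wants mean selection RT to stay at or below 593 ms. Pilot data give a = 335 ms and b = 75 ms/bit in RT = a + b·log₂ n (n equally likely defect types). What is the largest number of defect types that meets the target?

10

Set 335 + 75·log₂ n ≤ 593 → log₂ n ≤ (593 − 335)/75 = 3.4400.
So n ≤ 2^3.4400 = 10.853; the largest integer n is 10.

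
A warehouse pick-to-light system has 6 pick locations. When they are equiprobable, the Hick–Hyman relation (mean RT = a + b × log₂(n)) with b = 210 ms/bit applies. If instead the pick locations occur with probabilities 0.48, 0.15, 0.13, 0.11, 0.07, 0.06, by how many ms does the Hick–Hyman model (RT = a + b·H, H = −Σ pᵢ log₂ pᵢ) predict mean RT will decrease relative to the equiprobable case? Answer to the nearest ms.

88 ms

The RT saving is b·ΔH. Equiprobable H₀ = log₂(6) = 2.5850 bits; with the given probabilities H = 2.1638 bits.
b·(H₀ − H) = 210 × (2.5850 − 2.1638) = 88.44 ms.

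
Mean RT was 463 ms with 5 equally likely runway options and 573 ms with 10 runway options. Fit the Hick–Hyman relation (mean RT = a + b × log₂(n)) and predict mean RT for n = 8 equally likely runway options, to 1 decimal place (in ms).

537.6 ms

Solve the two-equation system in a and b:
  b = (573 − 463) / (log₂ 10 − log₂ 5) = 110 / (3.3219 − 2.3219) = 110.000 ms/bit
  a = 463 − 110.000 × 2.3219 = 207.588 ms
Then RT(8) = 207.588 + 110.000 × log₂ 8 = 207.588 + 110.000 × 3 ≈ 537.588 ms.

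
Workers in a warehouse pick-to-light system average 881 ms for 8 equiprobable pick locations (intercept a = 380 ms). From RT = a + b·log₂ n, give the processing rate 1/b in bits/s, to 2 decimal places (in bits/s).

5.99 bits/s

Choice component = 881 − 380 = 501 ms over log₂(8) = 3 bits.
b = 501 / 3 = 167.000 ms/bit, so 1/b = 5.988 bits/s.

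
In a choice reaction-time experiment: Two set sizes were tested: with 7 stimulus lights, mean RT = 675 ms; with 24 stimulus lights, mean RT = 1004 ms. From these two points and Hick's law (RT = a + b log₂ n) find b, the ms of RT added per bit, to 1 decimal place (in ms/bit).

The slope on a log₂ axis is (1004 − 675) / (4.5850 − 2.8074) = 185.080 ms/bit.

185.1 ms/bit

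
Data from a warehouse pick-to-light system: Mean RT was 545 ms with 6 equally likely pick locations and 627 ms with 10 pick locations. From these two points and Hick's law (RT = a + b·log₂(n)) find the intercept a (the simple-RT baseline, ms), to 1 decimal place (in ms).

Slope: b = (627 − 545) / (log₂ 10 − log₂ 6) = 82/0.7370 = 111.267 ms/bit.
a = RT₁ − b·log₂ n₁ = 545 − 111.267 × 2.5850 = 257.379 ms.

257.4 ms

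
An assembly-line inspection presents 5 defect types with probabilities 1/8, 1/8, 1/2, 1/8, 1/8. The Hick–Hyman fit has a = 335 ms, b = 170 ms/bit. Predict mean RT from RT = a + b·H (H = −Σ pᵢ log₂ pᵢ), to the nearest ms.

675 ms

Each term −pᵢ log₂ pᵢ: 0.125·3 + 0.125·3 + 0.5·1 + 0.125·3 + 0.125·3; summed, H = 2.000 bits.
Mean RT = a + bH = 335 + 170·2.000 = 675.00 ms.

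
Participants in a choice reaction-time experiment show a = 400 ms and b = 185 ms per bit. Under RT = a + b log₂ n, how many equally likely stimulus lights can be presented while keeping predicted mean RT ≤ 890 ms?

Information budget: (890 − 400)/185 = 2.6486 bits, so n ≤ 2^2.6486 = 6.271 → at most 6.

6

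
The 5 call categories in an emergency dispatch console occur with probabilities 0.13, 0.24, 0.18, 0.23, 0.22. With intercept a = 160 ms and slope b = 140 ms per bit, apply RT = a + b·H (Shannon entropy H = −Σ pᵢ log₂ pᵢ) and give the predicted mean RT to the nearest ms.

481 ms

H = 0.13·log₂(1/0.13) + 0.24·log₂(1/0.24) + 0.18·log₂(1/0.18) + 0.23·log₂(1/0.23) + 0.22·log₂(1/0.22) = 2.2903 bits.
RT = 160 + 140 × 2.2903 = 480.65 ms.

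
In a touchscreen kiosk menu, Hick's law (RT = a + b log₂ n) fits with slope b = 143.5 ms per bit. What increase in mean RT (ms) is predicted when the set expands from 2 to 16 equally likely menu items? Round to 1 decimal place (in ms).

430.5 ms

Only the slope matters, since a is common to both: ΔRT = b·log₂(n₂/n₁).
log₂(16) − log₂(2) = log₂(16/2) = log₂(8) = 3.
ΔRT = 143.5 × 3.0000 = 430.500 ms.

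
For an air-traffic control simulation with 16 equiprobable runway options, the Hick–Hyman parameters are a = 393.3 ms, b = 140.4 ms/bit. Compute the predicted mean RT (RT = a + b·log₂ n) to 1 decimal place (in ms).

log₂(16) = 4 bits, so RT = 393.3 + 140.4 × 4 ≈ 954.900 ms.

954.9 ms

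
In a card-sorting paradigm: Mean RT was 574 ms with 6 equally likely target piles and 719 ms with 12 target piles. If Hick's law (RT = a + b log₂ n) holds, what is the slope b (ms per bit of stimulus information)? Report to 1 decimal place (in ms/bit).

145.0 ms/bit

b = (RT₂ − RT₁)/(log₂ n₂ − log₂ n₁) = (719 − 574)/(3.5850 − 2.5850) = 145.000 ms/bit.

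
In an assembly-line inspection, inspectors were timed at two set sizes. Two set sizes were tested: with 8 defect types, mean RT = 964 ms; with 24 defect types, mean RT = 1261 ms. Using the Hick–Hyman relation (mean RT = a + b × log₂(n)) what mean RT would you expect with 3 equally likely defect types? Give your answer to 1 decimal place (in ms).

698.8 ms

Solve the two-equation system in a and b:
  b = (1261 − 964) / (log₂ 24 − log₂ 8) = 297 / (4.5850 − 3) = 187.386 ms/bit
  a = 964 − 187.386 × 3 = 401.842 ms
Then RT(3) = 401.842 + 187.386 × log₂ 3 = 401.842 + 187.386 × 1.5850 ≈ 698.842 ms.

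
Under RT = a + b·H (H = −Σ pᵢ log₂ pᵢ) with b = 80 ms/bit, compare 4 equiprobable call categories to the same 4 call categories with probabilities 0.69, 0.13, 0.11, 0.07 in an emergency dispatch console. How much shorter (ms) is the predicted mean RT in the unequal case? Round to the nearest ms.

The RT saving is b·ΔH. Equiprobable H₀ = log₂(4) = 2.0000 bits; with the given probabilities H = 1.3709 bits.
b·(H₀ − H) = 80 × (2.0000 − 1.3709) = 50.33 ms.

50 ms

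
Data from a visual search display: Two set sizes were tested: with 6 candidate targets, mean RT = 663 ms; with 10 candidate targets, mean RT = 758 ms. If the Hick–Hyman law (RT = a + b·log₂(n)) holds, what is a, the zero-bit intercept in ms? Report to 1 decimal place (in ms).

329.8 ms

b = (RT₂ − RT₁)/(log₂ n₂ − log₂ n₁) = (758 − 663)/(3.3219 − 2.5850) = 128.907 ms/bit.
a = RT₁ − b·log₂ n₁ = 663 − 128.907 × 2.5850 = 329.780 ms.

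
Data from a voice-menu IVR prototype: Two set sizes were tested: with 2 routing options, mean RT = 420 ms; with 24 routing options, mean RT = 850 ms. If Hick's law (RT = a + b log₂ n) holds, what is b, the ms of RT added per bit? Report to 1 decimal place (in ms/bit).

The slope on a log₂ axis is (850 − 420) / (4.5850 − 1) = 119.945 ms/bit.

119.9 ms/bit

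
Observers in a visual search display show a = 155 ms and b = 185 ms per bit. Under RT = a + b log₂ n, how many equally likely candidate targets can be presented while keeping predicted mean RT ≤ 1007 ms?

Set 155 + 185·log₂ n ≤ 1007 → log₂ n ≤ (1007 − 155)/185 = 4.6054.
So n ≤ 2^4.6054 = 24.342; the largest integer n is 24.

24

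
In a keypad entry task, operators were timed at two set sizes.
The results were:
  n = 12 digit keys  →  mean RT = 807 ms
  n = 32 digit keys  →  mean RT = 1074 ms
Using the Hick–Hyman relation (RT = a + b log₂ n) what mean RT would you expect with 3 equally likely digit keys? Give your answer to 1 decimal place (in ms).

429.6 ms

Fit slope and intercept:
  b = (1074 − 807) / (log₂ 32 − log₂ 12) = 267 / (5 − 3.5850) = 188.688 ms/bit
  a = 807 − 188.688 × 3.5850 = 130.562 ms
Then RT(3) = 130.562 + 188.688 × log₂ 3 = 130.562 + 188.688 × 1.5850 ≈ 429.625 ms.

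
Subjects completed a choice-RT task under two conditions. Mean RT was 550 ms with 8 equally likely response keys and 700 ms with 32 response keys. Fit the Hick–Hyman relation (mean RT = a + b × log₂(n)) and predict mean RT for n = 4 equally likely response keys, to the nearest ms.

475 ms

RT is linear in log₂ n, so two points fix the line:
  b = (700 − 550) / (log₂ 32 − log₂ 8) = 150 / (5 − 3) = 75 ms/bit
  a = 550 − 75 × 3 = 325 ms
Then RT(4) = 325 + 75 × log₂ 4 = 325 + 75 × 2 ≈ 475.000 ms.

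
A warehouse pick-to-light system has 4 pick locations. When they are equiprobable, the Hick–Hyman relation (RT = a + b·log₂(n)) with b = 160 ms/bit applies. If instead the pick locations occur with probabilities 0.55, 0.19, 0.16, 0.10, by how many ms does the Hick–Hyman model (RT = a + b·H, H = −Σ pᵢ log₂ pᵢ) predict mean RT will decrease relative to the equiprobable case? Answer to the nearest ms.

The RT saving is b·ΔH. Equiprobable H₀ = log₂(4) = 2.0000 bits; with the given probabilities H = 1.6848 bits.
b·(H₀ − H) = 160 × (2.0000 − 1.6848) = 50.43 ms.

50 ms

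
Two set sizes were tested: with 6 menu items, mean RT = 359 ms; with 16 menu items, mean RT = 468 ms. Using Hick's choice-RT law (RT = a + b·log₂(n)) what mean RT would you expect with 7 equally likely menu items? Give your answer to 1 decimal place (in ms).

376.1 ms

RT is linear in log₂ n, so two points fix the line:
  b = (468 − 359) / (log₂ 16 − log₂ 6) = 109 / (4 − 2.5850) = 77.030 ms/bit
  a = 359 − 77.030 × 2.5850 = 159.881 ms
Then RT(7) = 159.881 + 77.030 × log₂ 7 = 159.881 + 77.030 × 2.8074 ≈ 376.131 ms.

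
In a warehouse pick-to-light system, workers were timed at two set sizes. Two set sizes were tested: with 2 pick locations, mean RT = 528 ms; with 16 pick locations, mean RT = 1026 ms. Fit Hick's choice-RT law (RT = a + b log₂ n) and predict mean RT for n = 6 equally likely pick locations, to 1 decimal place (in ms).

791.1 ms

RT is linear in log₂ n, so two points fix the line:
  b = (1026 − 528) / (log₂ 16 − log₂ 2) = 498 / (4 − 1) = 166.000 ms/bit
  a = 528 − 166.000 × 1 = 362.000 ms
Then RT(6) = 362.000 + 166.000 × log₂ 6 = 362.000 + 166.000 × 2.5850 ≈ 791.104 ms.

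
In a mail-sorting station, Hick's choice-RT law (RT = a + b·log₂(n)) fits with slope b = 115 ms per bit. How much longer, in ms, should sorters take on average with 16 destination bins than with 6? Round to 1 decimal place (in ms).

162.7 ms

The intercept a cancels: ΔRT = b·(log₂ n₂ − log₂ n₁) = b·log₂(n₂/n₁).
log₂(16) − log₂(6) = 4 − 2.5850 = 1.4150.
ΔRT = 115 × 1.4150 = 162.729 ms.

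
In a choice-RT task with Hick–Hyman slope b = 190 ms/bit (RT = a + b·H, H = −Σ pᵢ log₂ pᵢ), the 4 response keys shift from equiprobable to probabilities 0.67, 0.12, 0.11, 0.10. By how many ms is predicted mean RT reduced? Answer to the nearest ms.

The RT saving is b·ΔH. Equiprobable H₀ = log₂(4) = 2.0000 bits; with the given probabilities H = 1.4367 bits.
b·(H₀ − H) = 190 × (2.0000 − 1.4367) = 107.04 ms.

107 ms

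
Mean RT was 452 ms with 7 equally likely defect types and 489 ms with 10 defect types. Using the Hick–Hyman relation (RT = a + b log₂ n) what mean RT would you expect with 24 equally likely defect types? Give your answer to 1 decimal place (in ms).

579.8 ms

RT is linear in log₂ n, so two points fix the line:
  b = (489 − 452) / (log₂ 10 − log₂ 7) = 37 / (3.3219 − 2.8074) = 71.904 ms/bit
  a = 452 − 71.904 × 2.8074 = 250.139 ms
Then RT(24) = 250.139 + 71.904 × log₂ 24 = 250.139 + 71.904 × 4.5850 ≈ 579.818 ms.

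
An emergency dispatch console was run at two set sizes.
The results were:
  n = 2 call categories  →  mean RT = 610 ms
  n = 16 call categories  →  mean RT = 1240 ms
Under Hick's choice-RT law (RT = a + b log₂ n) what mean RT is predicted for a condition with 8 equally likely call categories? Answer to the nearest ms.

With log₂ n on the abscissa the relation is linear; from the two conditions:
  b = (1240 − 610) / (log₂ 16 − log₂ 2) = 630 / (4 − 1) = 210 ms/bit
  a = 610 − 210 × 1 = 400 ms
Then RT(8) = 400 + 210 × log₂ 8 = 400 + 210 × 3 ≈ 1030.000 ms.

1030 ms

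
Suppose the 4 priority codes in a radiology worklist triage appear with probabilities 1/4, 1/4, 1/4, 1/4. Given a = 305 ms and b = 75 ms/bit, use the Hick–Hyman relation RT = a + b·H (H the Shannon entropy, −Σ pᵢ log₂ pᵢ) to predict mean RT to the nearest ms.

455 ms

H = −Σ pᵢ log₂ pᵢ = 0.25·2 + 0.25·2 + 0.25·2 + 0.25·2 = 2.000 bits.
RT = 305 + 75 × 2.000 = 455.00 ms.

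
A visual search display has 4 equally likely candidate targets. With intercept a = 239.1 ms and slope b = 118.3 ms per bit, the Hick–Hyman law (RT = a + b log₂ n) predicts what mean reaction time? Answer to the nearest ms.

log₂(4) = 2 bits, so RT = 239.1 + 118.3 × 2 ≈ 475.700 ms.

476 ms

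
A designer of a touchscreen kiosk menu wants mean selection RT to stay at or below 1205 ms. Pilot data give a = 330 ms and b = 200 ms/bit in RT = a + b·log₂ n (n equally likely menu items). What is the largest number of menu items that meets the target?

Set 330 + 200·log₂ n ≤ 1205 → log₂ n ≤ (1205 − 330)/200 = 4.3750.
So n ≤ 2^4.3750 = 20.749; the largest integer n is 20.

20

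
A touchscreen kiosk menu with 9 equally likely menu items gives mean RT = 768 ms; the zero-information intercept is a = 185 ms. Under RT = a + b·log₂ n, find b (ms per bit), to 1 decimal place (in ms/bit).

b = (768 − 185) / log₂(9) = 583 / 3.1699 = 183.916 ms/bit.

183.9 ms/bit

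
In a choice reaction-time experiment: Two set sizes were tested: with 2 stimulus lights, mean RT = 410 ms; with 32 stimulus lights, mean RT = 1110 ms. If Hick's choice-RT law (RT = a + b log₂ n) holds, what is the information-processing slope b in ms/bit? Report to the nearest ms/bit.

The slope on a log₂ axis is (1110 − 410) / (5 − 1) = 175 ms/bit.

175 ms/bit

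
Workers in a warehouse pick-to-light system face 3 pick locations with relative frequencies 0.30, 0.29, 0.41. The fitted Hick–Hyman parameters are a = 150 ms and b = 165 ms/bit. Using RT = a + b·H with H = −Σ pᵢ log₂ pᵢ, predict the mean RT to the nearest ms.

Entropy contributions −pᵢ log₂ pᵢ: 0.5211, 0.5179, 0.5274; sum H = 1.5664 bits.
RT = a + bH = 150 + 165·1.5664 = 408.45 ms.

408 ms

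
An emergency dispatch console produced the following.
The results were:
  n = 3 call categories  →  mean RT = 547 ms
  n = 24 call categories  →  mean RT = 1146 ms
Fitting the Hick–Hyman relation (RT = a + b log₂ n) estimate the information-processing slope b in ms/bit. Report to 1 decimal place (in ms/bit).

199.7 ms/bit

b = (RT₂ − RT₁)/(log₂ n₂ − log₂ n₁) = (1146 − 547)/(4.5850 − 1.5850) = 199.667 ms/bit.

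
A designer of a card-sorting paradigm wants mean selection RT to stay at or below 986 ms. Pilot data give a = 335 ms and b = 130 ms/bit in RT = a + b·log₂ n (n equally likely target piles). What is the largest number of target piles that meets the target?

Information budget: (986 − 335)/130 = 5.0077 bits, so n ≤ 2^5.0077 = 32.171 → at most 32.

32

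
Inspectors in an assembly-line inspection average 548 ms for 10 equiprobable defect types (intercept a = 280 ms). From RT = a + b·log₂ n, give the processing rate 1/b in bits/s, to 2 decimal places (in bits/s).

12.40 bits/s

Choice component = 548 − 280 = 268 ms over log₂(10) = 3.3219 bits.
b = 268 / 3.3219 = 80.676 ms/bit, so 1/b = 12.395 bits/s.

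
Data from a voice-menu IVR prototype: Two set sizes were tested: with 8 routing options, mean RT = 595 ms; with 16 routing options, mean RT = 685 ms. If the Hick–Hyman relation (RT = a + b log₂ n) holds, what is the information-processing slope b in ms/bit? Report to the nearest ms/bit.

The slope on a log₂ axis is (685 − 595) / (4 − 3) = 90 ms/bit.

90 ms/bit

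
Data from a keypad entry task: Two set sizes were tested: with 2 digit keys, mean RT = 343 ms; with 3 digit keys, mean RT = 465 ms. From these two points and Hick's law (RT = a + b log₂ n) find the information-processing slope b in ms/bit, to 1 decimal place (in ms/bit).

208.6 ms/bit

The slope on a log₂ axis is (465 − 343) / (1.5850 − 1) = 208.560 ms/bit.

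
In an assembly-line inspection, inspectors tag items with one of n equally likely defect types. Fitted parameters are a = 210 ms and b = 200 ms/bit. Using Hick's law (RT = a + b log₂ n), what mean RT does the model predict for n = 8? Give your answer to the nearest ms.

810 ms

log₂(8) = 3 bits, so RT = 210 + 200 × 3 ≈ 810.000 ms.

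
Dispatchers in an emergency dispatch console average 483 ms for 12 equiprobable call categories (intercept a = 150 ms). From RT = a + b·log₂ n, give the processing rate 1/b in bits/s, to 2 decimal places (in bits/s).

Choice component = 483 − 150 = 333 ms over log₂(12) = 3.5850 bits.
b = 333 / 3.5850 = 92.888 ms/bit, so 1/b = 10.766 bits/s.

10.77 bits/s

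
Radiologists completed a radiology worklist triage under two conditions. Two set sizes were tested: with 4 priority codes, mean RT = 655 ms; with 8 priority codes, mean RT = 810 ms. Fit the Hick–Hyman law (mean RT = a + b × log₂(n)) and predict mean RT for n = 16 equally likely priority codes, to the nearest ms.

965 ms

Solve the two-equation system in a and b:
  b = (810 − 655) / (log₂ 8 − log₂ 4) = 155 / (3 − 2) = 155 ms/bit
  a = 655 − 155 × 2 = 345 ms
Then RT(16) = 345 + 155 × log₂ 16 = 345 + 155 × 4 ≈ 965.000 ms.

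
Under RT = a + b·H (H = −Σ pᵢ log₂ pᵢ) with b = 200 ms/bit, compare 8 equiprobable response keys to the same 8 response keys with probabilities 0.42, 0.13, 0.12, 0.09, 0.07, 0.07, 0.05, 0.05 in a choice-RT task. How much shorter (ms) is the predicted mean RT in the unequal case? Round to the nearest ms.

Equiprobable entropy H₀ = log₂ 8 = 3.0000 bits.
Skewed entropy H = −Σ pᵢ log₂ pᵢ = 2.5573 bits.
ΔRT = b·(H₀ − H) = 200 × 0.4427 = 88.54 ms.

89 ms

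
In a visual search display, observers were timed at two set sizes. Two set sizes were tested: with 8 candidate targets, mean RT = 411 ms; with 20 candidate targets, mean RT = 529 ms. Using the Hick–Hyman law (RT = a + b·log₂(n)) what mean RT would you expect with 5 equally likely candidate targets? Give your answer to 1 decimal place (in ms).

350.5 ms

With log₂ n on the abscissa the relation is linear; from the two conditions:
  b = (529 − 411) / (log₂ 20 − log₂ 8) = 118 / (4.3219 − 3) = 89.264 ms/bit
  a = 411 − 89.264 × 3 = 143.209 ms
Then RT(5) = 143.209 + 89.264 × log₂ 5 = 143.209 + 89.264 × 2.3219 ≈ 350.473 ms.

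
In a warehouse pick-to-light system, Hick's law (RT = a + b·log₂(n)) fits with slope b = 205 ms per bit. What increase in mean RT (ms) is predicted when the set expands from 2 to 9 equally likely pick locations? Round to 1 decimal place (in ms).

444.8 ms

Only the slope matters, since a is common to both: ΔRT = b·log₂(n₂/n₁).
log₂(9) − log₂(2) = 3.1699 − 1 = 2.1699.
ΔRT = 205 × 2.1699 = 444.835 ms.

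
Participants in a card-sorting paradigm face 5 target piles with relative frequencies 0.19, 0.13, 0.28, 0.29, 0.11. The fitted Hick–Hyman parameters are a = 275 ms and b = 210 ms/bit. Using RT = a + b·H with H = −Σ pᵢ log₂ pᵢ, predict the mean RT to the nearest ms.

741 ms

Entropy contributions −pᵢ log₂ pᵢ: 0.4552, 0.3826, 0.5142, 0.5179, 0.3503; sum H = 2.2203 bits.
RT = a + bH = 275 + 210·2.2203 = 741.26 ms.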